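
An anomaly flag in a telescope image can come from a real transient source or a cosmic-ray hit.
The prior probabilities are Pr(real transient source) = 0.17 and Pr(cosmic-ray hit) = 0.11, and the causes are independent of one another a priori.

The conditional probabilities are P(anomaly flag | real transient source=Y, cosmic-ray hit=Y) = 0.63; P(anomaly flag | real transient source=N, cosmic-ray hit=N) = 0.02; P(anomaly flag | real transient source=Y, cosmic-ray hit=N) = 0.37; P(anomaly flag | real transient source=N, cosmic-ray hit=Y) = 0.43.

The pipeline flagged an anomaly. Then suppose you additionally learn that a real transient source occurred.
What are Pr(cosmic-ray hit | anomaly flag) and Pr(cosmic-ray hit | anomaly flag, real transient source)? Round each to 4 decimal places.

Enumerate the 4 (real transient source, cosmic-ray hit) configurations and weight by the priors:
  P(anomaly flag) = 0.02·0.83·0.89 + 0.43·0.83·0.11 + 0.37·0.17·0.89 + 0.63·0.17·0.11
        = 0.014774 + 0.039259 + 0.055981 + 0.011781 = 0.121795
Keeping only the cosmic-ray hit-present terms gives 0.051040, so
  P(cosmic-ray hit | anomaly flag) = 0.051040 / 0.121795 ≈ 0.4191

Now condition on the additional information:
P(anomaly flag | real transient source) = 0.37*0.89 + 0.63*0.11 = 0.329300 + 0.069300 = 0.398600
Restricting to configurations with cosmic-ray hit present: 0.63*0.11 = 0.069300.
P(cosmic-ray hit | anomaly flag, real transient source) = 0.069300 / 0.398600 ≈ 0.1739
Conditioning on real transient source lowers the posterior on cosmic-ray hit: the classic explaining-away effect in a common-effect structure.

Pr(cosmic-ray hit | anomaly flag) ≈ 0.4191; Pr(cosmic-ray hit | anomaly flag, real transient source) ≈ 0.1739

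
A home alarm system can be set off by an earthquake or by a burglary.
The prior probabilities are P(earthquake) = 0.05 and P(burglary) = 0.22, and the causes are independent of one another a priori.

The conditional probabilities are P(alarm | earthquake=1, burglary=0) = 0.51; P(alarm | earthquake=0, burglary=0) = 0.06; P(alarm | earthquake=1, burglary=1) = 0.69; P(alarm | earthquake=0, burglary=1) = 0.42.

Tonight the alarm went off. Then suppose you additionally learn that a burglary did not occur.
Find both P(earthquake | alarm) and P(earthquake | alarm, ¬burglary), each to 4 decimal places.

P(earthquake | alarm) ≈ 0.1721; P(earthquake | alarm, ¬burglary) ≈ 0.3091

For the numerator, keep only earthquake=true terms: 0.019890 + 0.007590 = 0.027480
Denominator P(alarm): 0.06*0.95*0.78 + 0.42*0.95*0.22 + 0.51*0.05*0.78 + 0.69*0.05*0.22 = 0.159720
Posterior = 0.027480 / 0.159720 ≈ 0.1721

Now condition on the additional information:
Sum P(alarm|·) weighted by the priors over both values of earthquake:
  P(alarm | ¬burglary) = 0.06·0.95 + 0.51·0.05
        = 0.057000 + 0.025500 = 0.082500
Keeping only the earthquake-present terms gives 0.025500, so
  P(earthquake | alarm, ¬burglary) = 0.025500 / 0.082500 ≈ 0.3091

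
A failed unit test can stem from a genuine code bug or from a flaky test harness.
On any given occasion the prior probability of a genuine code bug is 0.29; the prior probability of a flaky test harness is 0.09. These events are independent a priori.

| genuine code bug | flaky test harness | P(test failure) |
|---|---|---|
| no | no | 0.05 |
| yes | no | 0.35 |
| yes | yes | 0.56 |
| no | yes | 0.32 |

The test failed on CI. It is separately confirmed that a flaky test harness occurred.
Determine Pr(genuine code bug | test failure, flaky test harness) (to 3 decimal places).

Pr(genuine code bug | test failure, flaky test harness) ≈ 0.417

P(test failure | flaky test harness) = 0.32·0.71 + 0.56·0.29 = 0.227200 + 0.162400 = 0.389600
The genuine code bug-present share is 0.56·0.29 = 0.162400.
Hence the posterior is 0.162400/0.389600 ≈ 0.417.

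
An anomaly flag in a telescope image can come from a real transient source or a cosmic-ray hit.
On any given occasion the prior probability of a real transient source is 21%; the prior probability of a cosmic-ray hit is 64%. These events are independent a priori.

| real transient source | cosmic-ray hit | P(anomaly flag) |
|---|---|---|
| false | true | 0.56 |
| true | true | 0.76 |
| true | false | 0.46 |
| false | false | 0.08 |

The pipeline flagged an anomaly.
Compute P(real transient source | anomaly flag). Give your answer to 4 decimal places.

P(real transient source | anomaly flag) ≈ 0.3092

By total probability over the 4 (real transient source, cosmic-ray hit) configurations:
  P(anomaly flag) = 0.08·0.79·0.36 + 0.56·0.79·0.64 + 0.46·0.21·0.36 + 0.76·0.21·0.64
        = 0.022752 + 0.283136 + 0.034776 + 0.102144 = 0.442808
The terms with real transient source present sum to 0.136920, so
  P(real transient source | anomaly flag) = 0.136920 / 0.442808 ≈ 0.3092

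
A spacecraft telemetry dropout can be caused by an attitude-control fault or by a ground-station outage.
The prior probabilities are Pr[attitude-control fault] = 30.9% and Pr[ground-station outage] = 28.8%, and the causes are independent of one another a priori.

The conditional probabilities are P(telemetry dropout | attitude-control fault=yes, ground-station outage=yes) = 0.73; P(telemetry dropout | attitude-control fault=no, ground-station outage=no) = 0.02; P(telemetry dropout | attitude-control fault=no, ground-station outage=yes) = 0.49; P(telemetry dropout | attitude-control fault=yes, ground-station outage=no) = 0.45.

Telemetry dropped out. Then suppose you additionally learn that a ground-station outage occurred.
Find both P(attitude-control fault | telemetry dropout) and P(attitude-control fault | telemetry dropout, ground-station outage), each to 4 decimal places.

P(telemetry dropout) = 0.02×0.691×0.712 + 0.49×0.691×0.288 + 0.45×0.309×0.712 + 0.73×0.309×0.288 = 0.009840 + 0.097514 + 0.099004 + 0.064964 = 0.271322
Of this, 0.163968 comes from 0.099004 + 0.064964 (the attitude-control fault=true cases).
P(attitude-control fault | telemetry dropout) = 0.163968 / 0.271322 ≈ 0.6043

With the extra evidence:
Sum P(telemetry dropout|·) weighted by the priors over both values of attitude-control fault:
  P(telemetry dropout | ground-station outage) = 0.49·0.691 + 0.73·0.309
        = 0.338590 + 0.225570 = 0.564160
Keeping only the attitude-control fault-present terms gives 0.225570, so
  P(attitude-control fault | telemetry dropout, ground-station outage) = 0.225570 / 0.564160 ≈ 0.3998

P(attitude-control fault | telemetry dropout) ≈ 0.6043; P(attitude-control fault | telemetry dropout, ground-station outage) ≈ 0.3998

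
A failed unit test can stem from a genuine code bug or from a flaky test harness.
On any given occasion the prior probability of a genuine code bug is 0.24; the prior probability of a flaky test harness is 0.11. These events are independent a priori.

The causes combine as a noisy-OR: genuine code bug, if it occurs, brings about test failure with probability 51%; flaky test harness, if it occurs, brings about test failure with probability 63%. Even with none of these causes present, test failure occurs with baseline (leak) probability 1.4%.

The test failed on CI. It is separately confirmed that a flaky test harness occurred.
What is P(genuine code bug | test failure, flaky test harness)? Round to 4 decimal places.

Under noisy-OR, P(test failure | causes) = 1 − (1−0.014)·∏(1−qᵢ) over the active causes.
P(test failure | flaky test harness) = 0.63518·0.76 + 0.821238·0.24 = 0.482737 + 0.197097 = 0.679834
Restricting to configurations with genuine code bug present: 0.821238·0.24 = 0.197097.
Hence the posterior is 0.197097/0.679834 ≈ 0.2899.

P(genuine code bug | test failure, flaky test harness) ≈ 0.2899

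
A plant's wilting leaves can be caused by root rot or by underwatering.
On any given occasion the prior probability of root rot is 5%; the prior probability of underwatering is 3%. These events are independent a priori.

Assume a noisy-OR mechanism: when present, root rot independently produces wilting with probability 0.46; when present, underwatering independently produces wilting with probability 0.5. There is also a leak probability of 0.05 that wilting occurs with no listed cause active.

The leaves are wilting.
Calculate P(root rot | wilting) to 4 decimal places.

P(root rot | wilting) ≈ 0.2884

Under noisy-OR, P(wilting | causes) = 1 − (1−0.05)·∏(1−qᵢ) over the active causes.
By total probability over the 4 (root rot, underwatering) configurations:
  P(wilting) = 0.05·0.95·0.97 + 0.525·0.95·0.03 + 0.487·0.05·0.97 + 0.7435·0.05·0.03
        = 0.046075 + 0.014962 + 0.023619 + 0.001115 = 0.085771
The terms with root rot present sum to 0.024734, so
  P(root rot | wilting) = 0.024734 / 0.085771 ≈ 0.2884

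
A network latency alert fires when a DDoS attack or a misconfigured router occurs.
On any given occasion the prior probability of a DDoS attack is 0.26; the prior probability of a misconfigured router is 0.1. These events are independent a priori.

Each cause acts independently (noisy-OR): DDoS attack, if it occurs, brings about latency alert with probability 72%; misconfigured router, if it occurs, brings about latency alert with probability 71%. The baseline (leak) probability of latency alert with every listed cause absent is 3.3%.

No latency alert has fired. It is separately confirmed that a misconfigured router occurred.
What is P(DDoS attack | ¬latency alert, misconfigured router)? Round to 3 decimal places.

Under noisy-OR, P(latency alert | causes) = 1 − (1−0.033)·∏(1−qᵢ) over the active causes.
P(¬latency alert | misconfigured router) = 0.28043·0.74 + 0.07852·0.26 = 0.207518 + 0.020415 = 0.227933
The DDoS attack-present share is 0.07852·0.26 = 0.020415.
So P(DDoS attack | ¬latency alert, misconfigured router) = 0.020415/0.227933 ≈ 0.090.

P(DDoS attack | ¬latency alert, misconfigured router) ≈ 0.090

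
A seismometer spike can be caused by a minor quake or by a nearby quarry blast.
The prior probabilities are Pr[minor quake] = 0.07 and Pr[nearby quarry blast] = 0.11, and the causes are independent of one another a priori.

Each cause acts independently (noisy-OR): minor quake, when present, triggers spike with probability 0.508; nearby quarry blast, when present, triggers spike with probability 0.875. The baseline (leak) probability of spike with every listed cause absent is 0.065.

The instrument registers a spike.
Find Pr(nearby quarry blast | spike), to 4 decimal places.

Under noisy-OR, P(spike | causes) = 1 − (1−0.065)·∏(1−qᵢ) over the active causes.
Weight on nearby quarry blast=true, given the evidence: 0.090344 + 0.007257 = 0.097601
Denominator P(spike): 0.065×0.93×0.89 + 0.883125×0.93×0.11 + 0.53998×0.07×0.89 + 0.942497×0.07×0.11 = 0.185043
P(nearby quarry blast | spike) = 0.097601/0.185043 ≈ 0.5275

Pr(nearby quarry blast | spike) ≈ 0.5275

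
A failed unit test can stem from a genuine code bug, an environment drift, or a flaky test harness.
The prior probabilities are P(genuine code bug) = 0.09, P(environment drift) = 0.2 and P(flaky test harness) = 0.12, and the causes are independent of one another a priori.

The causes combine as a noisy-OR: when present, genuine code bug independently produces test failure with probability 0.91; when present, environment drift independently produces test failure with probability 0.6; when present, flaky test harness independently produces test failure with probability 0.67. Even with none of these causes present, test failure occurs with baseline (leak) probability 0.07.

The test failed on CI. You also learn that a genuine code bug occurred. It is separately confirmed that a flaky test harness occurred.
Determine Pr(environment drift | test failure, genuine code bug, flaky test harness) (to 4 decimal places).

Under noisy-OR, P(test failure | causes) = 1 − (1−0.07)·∏(1−qᵢ) over the active causes.
Weight on environment drift=true, given the evidence: 0.988952*0.2 = 0.197790
Normalizer over all consistent configurations: 0.972379*0.8 + 0.988952*0.2 = 0.975693
P(environment drift | test failure, genuine code bug, flaky test harness) = 0.197790/0.975693 ≈ 0.2027

Pr(environment drift | test failure, genuine code bug, flaky test harness) ≈ 0.2027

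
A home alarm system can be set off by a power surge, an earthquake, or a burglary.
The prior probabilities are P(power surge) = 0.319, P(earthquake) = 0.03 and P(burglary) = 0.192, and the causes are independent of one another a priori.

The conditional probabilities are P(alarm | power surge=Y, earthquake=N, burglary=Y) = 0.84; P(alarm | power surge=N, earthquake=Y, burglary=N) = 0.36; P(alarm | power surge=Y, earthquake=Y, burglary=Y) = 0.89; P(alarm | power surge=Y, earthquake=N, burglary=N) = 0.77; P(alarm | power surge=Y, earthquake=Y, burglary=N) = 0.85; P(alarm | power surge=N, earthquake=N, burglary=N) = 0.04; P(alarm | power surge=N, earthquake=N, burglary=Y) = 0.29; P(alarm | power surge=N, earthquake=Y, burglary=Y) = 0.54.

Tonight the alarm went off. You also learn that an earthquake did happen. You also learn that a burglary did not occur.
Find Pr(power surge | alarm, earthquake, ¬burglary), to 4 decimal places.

Weight on power surge=true, given the evidence: 0.85·0.319 = 0.271150
Normalizer over all consistent configurations: 0.36·0.681 + 0.85·0.319 = 0.516310
Posterior = 0.271150 / 0.516310 ≈ 0.5252

Pr(power surge | alarm, earthquake, ¬burglary) ≈ 0.5252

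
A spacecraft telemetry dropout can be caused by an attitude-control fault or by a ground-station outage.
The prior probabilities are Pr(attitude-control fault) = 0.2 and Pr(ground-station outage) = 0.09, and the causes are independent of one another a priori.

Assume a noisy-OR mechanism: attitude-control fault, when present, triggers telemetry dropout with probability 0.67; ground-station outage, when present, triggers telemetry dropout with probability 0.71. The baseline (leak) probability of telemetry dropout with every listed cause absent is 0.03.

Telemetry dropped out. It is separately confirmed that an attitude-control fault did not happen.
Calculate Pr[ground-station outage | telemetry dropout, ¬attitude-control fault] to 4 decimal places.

Under noisy-OR, P(telemetry dropout | causes) = 1 − (1−0.03)·∏(1−qᵢ) over the active causes.
P(telemetry dropout | ¬attitude-control fault) = 0.03·0.91 + 0.7187·0.09 = 0.027300 + 0.064683 = 0.091983
The ground-station outage-present share is 0.7187·0.09 = 0.064683.
So P(ground-station outage | telemetry dropout, ¬attitude-control fault) = 0.064683/0.091983 ≈ 0.7032.

Pr[ground-station outage | telemetry dropout, ¬attitude-control fault] ≈ 0.7032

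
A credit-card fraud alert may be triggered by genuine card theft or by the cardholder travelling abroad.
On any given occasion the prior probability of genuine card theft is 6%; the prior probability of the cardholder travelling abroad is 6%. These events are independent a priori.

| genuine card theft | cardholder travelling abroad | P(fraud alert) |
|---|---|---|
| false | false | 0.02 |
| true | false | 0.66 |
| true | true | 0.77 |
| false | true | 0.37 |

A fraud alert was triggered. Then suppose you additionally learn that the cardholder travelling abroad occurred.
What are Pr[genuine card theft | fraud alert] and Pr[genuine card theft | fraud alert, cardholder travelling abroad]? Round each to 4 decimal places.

Sum P(fraud alert|·) weighted by the priors over the 4 (genuine card theft, cardholder travelling abroad) configurations:
  P(fraud alert) = 0.02×0.94×0.94 + 0.37×0.94×0.06 + 0.66×0.06×0.94 + 0.77×0.06×0.06
        = 0.017672 + 0.020868 + 0.037224 + 0.002772 = 0.078536
The terms with genuine card theft present sum to 0.039996, so
  P(genuine card theft | fraud alert) = 0.039996 / 0.078536 ≈ 0.5093

Now also conditioning on cardholder travelling abroad=true:
For the numerator, keep only genuine card theft=true terms: 0.77×0.06 = 0.046200
Normalizer over all consistent configurations: 0.37×0.94 + 0.77×0.06 = 0.394000
P(genuine card theft | fraud alert, cardholder travelling abroad) = 0.046200/0.394000 ≈ 0.1173

Pr[genuine card theft | fraud alert] ≈ 0.5093; Pr[genuine card theft | fraud alert, cardholder travelling abroad] ≈ 0.1173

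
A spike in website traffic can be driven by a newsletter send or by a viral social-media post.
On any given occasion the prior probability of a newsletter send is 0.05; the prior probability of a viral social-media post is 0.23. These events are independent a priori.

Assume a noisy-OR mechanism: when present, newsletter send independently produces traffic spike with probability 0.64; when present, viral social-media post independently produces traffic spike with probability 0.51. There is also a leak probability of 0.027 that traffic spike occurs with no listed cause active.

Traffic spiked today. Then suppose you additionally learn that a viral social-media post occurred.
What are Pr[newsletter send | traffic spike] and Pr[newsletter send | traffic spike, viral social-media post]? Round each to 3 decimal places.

Pr[newsletter send | traffic spike] ≈ 0.205; Pr[newsletter send | traffic spike, viral social-media post] ≈ 0.077

Under noisy-OR, P(traffic spike | causes) = 1 − (1−0.027)·∏(1−qᵢ) over the active causes.
P(traffic spike) = 0.027*0.95*0.77 + 0.52323*0.95*0.23 + 0.64972*0.05*0.77 + 0.828363*0.05*0.23 = 0.019751 + 0.114326 + 0.025014 + 0.009526 = 0.168617
Of this, 0.034540 comes from 0.025014 + 0.009526 (the newsletter send=true cases).
So P(newsletter send | traffic spike) = 0.034540/0.168617 ≈ 0.205.

Now condition on the additional information:
Numerator (weight on configurations with newsletter send): 0.828363×0.05 = 0.041418
The normalizing constant is 0.52323×0.95 + 0.828363×0.05 = 0.538486
P(newsletter send | traffic spike, viral social-media post) = 0.041418/0.538486 ≈ 0.077
This is intercausal reasoning (explaining away): once viral social-media post accounts for the traffic spike, newsletter send becomes less likely.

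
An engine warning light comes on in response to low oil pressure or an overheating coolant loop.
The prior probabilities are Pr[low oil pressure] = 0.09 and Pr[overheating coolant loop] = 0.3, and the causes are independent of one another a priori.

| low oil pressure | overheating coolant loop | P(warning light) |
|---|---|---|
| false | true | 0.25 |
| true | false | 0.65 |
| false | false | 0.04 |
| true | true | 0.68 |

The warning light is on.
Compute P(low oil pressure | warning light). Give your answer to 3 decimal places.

Sum P(warning light|·) weighted by the priors over the 4 (low oil pressure, overheating coolant loop) configurations:
  P(warning light) = 0.04×0.91×0.7 + 0.25×0.91×0.3 + 0.65×0.09×0.7 + 0.68×0.09×0.3
        = 0.025480 + 0.068250 + 0.040950 + 0.018360 = 0.153040
The terms with low oil pressure present sum to 0.059310, so
  P(low oil pressure | warning light) = 0.059310 / 0.153040 ≈ 0.388

P(low oil pressure | warning light) ≈ 0.388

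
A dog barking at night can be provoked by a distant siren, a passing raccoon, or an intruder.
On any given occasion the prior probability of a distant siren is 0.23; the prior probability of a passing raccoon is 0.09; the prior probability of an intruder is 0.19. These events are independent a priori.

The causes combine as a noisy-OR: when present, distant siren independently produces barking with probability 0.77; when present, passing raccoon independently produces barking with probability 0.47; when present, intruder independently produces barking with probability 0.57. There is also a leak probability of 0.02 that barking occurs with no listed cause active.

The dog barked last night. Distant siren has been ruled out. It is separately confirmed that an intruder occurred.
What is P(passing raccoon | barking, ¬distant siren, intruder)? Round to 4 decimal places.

P(passing raccoon | barking, ¬distant siren, intruder) ≈ 0.1172

Under noisy-OR, P(barking | causes) = 1 − (1−0.02)·∏(1−qᵢ) over the active causes.
Sum P(barking|·) weighted by the priors over both values of passing raccoon:
  P(barking | ¬distant siren, intruder) = 0.5786×0.91 + 0.776658×0.09
        = 0.526526 + 0.069899 = 0.596425
Configurations with passing raccoon contribute 0.069899, so
  P(passing raccoon | barking, ¬distant siren, intruder) = 0.069899 / 0.596425 ≈ 0.1172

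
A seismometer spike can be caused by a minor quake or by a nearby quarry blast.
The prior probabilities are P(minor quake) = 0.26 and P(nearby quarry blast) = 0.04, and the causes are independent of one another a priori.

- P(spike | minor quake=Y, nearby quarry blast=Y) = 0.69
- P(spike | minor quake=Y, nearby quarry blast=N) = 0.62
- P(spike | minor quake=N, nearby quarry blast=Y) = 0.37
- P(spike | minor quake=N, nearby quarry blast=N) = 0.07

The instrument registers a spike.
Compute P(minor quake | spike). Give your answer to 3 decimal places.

P(minor quake | spike) ≈ 0.727

Sum P(spike|·) weighted by the priors over the 4 (minor quake, nearby quarry blast) configurations:
  P(spike) = 0.07·0.74·0.96 + 0.37·0.74·0.04 + 0.62·0.26·0.96 + 0.69·0.26·0.04
        = 0.049728 + 0.010952 + 0.154752 + 0.007176 = 0.222608
The terms with minor quake present sum to 0.161928, so
  P(minor quake | spike) = 0.161928 / 0.222608 ≈ 0.727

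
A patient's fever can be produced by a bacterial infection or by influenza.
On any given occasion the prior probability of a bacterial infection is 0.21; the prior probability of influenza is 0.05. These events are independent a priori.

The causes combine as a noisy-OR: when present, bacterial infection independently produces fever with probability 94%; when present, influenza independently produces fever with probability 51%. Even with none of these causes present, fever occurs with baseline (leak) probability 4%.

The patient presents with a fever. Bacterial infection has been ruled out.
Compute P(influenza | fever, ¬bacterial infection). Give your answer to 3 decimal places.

Under noisy-OR, P(fever | causes) = 1 − (1−0.04)·∏(1−qᵢ) over the active causes.
Numerator (weight on configurations with influenza): 0.5296·0.05 = 0.026480
Normalizer over all consistent configurations: 0.04·0.95 + 0.5296·0.05 = 0.064480
Posterior = 0.026480 / 0.064480 ≈ 0.411

P(influenza | fever, ¬bacterial infection) ≈ 0.411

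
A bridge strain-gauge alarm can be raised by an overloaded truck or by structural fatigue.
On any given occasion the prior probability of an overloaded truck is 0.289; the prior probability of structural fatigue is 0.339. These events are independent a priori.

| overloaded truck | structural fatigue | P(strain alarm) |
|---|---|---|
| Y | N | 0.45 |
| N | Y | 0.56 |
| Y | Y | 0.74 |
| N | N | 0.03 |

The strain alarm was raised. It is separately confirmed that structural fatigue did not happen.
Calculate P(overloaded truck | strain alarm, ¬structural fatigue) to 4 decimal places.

P(strain alarm | ¬structural fatigue) = 0.03×0.711 + 0.45×0.289 = 0.021330 + 0.130050 = 0.151380
Of this, 0.130050 comes from 0.45×0.289 (the overloaded truck=true cases).
P(overloaded truck | strain alarm, ¬structural fatigue) = 0.130050 / 0.151380 ≈ 0.8591

P(overloaded truck | strain alarm, ¬structural fatigue) ≈ 0.8591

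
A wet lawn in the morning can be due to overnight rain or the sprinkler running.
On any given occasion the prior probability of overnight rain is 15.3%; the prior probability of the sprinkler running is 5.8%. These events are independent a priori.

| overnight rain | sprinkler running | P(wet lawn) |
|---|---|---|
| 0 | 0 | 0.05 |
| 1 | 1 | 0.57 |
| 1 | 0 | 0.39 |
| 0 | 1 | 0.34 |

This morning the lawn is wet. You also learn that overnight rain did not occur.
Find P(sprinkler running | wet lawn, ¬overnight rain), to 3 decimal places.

P(sprinkler running | wet lawn, ¬overnight rain) ≈ 0.295

P(wet lawn | ¬overnight rain) = 0.05·0.942 + 0.34·0.058 = 0.047100 + 0.019720 = 0.066820
Of this, 0.019720 comes from 0.34·0.058 (the sprinkler running=true cases).
P(sprinkler running | wet lawn, ¬overnight rain) = 0.019720 / 0.066820 ≈ 0.295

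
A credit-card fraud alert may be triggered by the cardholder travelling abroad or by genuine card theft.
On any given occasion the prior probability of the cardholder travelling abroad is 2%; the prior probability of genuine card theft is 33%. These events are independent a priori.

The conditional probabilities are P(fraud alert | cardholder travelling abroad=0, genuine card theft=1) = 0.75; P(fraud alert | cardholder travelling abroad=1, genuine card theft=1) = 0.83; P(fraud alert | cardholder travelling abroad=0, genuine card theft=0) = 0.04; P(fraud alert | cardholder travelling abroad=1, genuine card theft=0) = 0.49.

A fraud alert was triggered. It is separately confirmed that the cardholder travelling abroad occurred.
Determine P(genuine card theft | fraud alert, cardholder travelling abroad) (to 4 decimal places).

P(genuine card theft | fraud alert, cardholder travelling abroad) ≈ 0.4548

P(fraud alert | cardholder travelling abroad) = 0.49*0.67 + 0.83*0.33 = 0.328300 + 0.273900 = 0.602200
The genuine card theft-present share is 0.83*0.33 = 0.273900.
Hence the posterior is 0.273900/0.602200 ≈ 0.4548.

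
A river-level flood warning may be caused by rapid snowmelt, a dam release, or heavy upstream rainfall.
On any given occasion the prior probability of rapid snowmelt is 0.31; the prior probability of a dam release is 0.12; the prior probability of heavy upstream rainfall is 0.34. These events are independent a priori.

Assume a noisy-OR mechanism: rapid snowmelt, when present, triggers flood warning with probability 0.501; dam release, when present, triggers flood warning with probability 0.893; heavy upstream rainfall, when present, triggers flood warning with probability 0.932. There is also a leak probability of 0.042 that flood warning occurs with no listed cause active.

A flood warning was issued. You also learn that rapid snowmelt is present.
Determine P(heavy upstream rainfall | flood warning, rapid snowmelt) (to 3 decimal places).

P(heavy upstream rainfall | flood warning, rapid snowmelt) ≈ 0.466

Under noisy-OR, P(flood warning | causes) = 1 − (1−0.042)·∏(1−qᵢ) over the active causes.
By total probability over the 4 (dam release, heavy upstream rainfall) configurations:
  P(flood warning | rapid snowmelt) = 0.521958·0.88·0.66 + 0.967493·0.88·0.34 + 0.94885·0.12·0.66 + 0.996522·0.12·0.34
        = 0.303153 + 0.289474 + 0.075149 + 0.040658 = 0.708434
The terms with heavy upstream rainfall present sum to 0.330132, so
  P(heavy upstream rainfall | flood warning, rapid snowmelt) = 0.330132 / 0.708434 ≈ 0.466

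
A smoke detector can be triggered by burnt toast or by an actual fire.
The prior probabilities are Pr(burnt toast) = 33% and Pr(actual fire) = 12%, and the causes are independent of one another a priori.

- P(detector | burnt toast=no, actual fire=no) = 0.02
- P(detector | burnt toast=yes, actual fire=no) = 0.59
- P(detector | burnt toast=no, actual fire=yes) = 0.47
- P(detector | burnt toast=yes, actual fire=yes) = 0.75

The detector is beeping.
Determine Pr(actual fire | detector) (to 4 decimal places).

Numerator (weight on configurations with actual fire): 0.037788 + 0.029700 = 0.067488
The normalizing constant is 0.02×0.67×0.88 + 0.47×0.67×0.12 + 0.59×0.33×0.88 + 0.75×0.33×0.12 = 0.250616
Posterior = 0.067488 / 0.250616 ≈ 0.2693

Pr(actual fire | detector) ≈ 0.2693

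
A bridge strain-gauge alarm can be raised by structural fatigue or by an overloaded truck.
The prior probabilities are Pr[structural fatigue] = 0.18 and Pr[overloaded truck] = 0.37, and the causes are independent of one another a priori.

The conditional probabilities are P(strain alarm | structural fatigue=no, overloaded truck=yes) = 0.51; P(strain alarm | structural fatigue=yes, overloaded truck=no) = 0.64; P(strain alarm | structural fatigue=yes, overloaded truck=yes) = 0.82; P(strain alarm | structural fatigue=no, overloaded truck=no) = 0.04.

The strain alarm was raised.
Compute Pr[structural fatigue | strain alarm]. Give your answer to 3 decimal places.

Pr[structural fatigue | strain alarm] ≈ 0.420

Numerator (weight on configurations with structural fatigue): 0.072576 + 0.054612 = 0.127188
Normalizer over all consistent configurations: 0.04×0.82×0.63 + 0.51×0.82×0.37 + 0.64×0.18×0.63 + 0.82×0.18×0.37 = 0.302586
P(structural fatigue | strain alarm) = 0.127188/0.302586 ≈ 0.420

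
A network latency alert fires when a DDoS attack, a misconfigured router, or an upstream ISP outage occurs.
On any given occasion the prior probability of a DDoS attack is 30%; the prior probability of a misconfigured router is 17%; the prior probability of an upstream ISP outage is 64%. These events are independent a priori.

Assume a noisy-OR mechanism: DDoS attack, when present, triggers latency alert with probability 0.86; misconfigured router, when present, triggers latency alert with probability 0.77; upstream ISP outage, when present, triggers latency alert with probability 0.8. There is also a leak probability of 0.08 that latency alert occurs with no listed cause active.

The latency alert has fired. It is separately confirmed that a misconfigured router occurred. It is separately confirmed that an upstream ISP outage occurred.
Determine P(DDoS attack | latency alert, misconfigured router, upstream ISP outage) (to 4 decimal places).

Under noisy-OR, P(latency alert | causes) = 1 − (1−0.08)·∏(1−qᵢ) over the active causes.
Sum P(latency alert|·) weighted by the priors over both values of DDoS attack:
  P(latency alert | misconfigured router, upstream ISP outage) = 0.95768*0.7 + 0.994075*0.3
        = 0.670376 + 0.298223 = 0.968599
Keeping only the DDoS attack-present terms gives 0.298223, so
  P(DDoS attack | latency alert, misconfigured router, upstream ISP outage) = 0.298223 / 0.968599 ≈ 0.3079

P(DDoS attack | latency alert, misconfigured router, upstream ISP outage) ≈ 0.3079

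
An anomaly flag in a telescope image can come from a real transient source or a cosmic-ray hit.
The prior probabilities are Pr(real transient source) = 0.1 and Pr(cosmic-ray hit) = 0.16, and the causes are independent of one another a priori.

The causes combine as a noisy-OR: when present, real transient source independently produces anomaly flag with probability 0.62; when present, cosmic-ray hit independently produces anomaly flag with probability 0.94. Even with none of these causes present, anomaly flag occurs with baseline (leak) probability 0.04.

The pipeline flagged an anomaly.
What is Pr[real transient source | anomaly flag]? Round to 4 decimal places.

Pr[real transient source | anomaly flag] ≈ 0.2937

Under noisy-OR, P(anomaly flag | causes) = 1 − (1−0.04)·∏(1−qᵢ) over the active causes.
Weight on real transient source=true, given the evidence: 0.053357 + 0.015650 = 0.069007
Normalizer over all consistent configurations: 0.04*0.9*0.84 + 0.9424*0.9*0.16 + 0.6352*0.1*0.84 + 0.978112*0.1*0.16 = 0.234953
P(real transient source | anomaly flag) = 0.069007/0.234953 ≈ 0.2937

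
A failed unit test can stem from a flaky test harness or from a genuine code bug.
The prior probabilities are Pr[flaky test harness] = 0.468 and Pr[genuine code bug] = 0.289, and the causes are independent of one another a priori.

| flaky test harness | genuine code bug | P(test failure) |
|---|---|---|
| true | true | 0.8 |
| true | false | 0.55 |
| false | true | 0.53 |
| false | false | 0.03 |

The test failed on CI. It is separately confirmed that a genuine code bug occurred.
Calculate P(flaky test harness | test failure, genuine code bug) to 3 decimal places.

By total probability over both values of flaky test harness:
  P(test failure | genuine code bug) = 0.53·0.532 + 0.8·0.468
        = 0.281960 + 0.374400 = 0.656360
Keeping only the flaky test harness-present terms gives 0.374400, so
  P(flaky test harness | test failure, genuine code bug) = 0.374400 / 0.656360 ≈ 0.570

P(flaky test harness | test failure, genuine code bug) ≈ 0.570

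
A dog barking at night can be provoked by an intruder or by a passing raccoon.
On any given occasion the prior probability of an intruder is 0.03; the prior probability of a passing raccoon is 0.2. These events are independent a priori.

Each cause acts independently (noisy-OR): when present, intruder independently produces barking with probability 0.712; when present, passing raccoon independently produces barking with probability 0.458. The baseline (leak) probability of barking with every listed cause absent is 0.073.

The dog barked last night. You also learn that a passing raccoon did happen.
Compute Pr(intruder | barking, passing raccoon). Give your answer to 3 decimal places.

Under noisy-OR, P(barking | causes) = 1 − (1−0.073)·∏(1−qᵢ) over the active causes.
Enumerate both values of intruder and weight by the priors:
  P(barking | passing raccoon) = 0.497566·0.97 + 0.855299·0.03
        = 0.482639 + 0.025659 = 0.508298
Keeping only the intruder-present terms gives 0.025659, so
  P(intruder | barking, passing raccoon) = 0.025659 / 0.508298 ≈ 0.050

Pr(intruder | barking, passing raccoon) ≈ 0.050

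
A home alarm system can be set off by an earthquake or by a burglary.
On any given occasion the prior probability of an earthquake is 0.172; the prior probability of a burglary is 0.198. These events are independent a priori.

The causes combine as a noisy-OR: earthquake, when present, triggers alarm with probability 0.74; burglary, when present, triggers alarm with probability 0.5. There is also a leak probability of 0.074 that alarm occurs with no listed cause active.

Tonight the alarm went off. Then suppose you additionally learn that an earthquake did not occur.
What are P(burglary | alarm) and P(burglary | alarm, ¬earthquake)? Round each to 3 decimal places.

Under noisy-OR, P(alarm | causes) = 1 − (1−0.074)·∏(1−qᵢ) over the active causes.
P(alarm) = 0.074·0.828·0.802 + 0.537·0.828·0.198 + 0.75924·0.172·0.802 + 0.87962·0.172·0.198 = 0.049140 + 0.088038 + 0.104733 + 0.029956 = 0.271867
The burglary-present share is 0.088038 + 0.029956 = 0.117994.
P(burglary | alarm) = 0.117994 / 0.271867 ≈ 0.434

Now also conditioning on earthquake≠true:
Enumerate both values of burglary and weight by the priors:
  P(alarm | ¬earthquake) = 0.074×0.802 + 0.537×0.198
        = 0.059348 + 0.106326 = 0.165674
The terms with burglary present sum to 0.106326, so
  P(burglary | alarm, ¬earthquake) = 0.106326 / 0.165674 ≈ 0.642
Ruling out earthquake raises the posterior on burglary — the flip side of explaining away.

P(burglary | alarm) ≈ 0.434; P(burglary | alarm, ¬earthquake) ≈ 0.642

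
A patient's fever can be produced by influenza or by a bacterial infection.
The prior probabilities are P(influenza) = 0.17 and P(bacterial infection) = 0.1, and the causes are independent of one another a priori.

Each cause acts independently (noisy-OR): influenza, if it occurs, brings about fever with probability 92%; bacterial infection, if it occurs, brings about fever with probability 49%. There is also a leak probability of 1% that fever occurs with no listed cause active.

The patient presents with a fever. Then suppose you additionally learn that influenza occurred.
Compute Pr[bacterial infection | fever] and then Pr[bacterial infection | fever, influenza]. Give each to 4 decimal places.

Pr[bacterial infection | fever] ≈ 0.2790; Pr[bacterial infection | fever, influenza] ≈ 0.1038

Under noisy-OR, P(fever | causes) = 1 − (1−0.01)·∏(1−qᵢ) over the active causes.
P(fever) = 0.01·0.83·0.9 + 0.4951·0.83·0.1 + 0.9208·0.17·0.9 + 0.959608·0.17·0.1 = 0.007470 + 0.041093 + 0.140882 + 0.016313 = 0.205758
The bacterial infection-present share is 0.041093 + 0.016313 = 0.057406.
So P(bacterial infection | fever) = 0.057406/0.205758 ≈ 0.2790.

Now also conditioning on influenza=true:
For the numerator, keep only bacterial infection=true terms: 0.959608*0.1 = 0.095961
The normalizing constant is 0.9208*0.9 + 0.959608*0.1 = 0.924681
Posterior = 0.095961 / 0.924681 ≈ 0.1038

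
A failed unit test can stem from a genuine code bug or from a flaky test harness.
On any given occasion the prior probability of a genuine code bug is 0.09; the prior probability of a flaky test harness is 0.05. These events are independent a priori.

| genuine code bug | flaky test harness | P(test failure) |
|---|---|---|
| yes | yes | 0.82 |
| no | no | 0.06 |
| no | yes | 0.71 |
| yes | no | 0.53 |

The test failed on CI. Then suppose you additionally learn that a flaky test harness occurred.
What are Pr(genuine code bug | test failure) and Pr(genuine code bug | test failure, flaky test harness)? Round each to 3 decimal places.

Pr(genuine code bug | test failure) ≈ 0.368; Pr(genuine code bug | test failure, flaky test harness) ≈ 0.103

Weight on genuine code bug=true, given the evidence: 0.045315 + 0.003690 = 0.049005
The normalizing constant is 0.06·0.91·0.95 + 0.71·0.91·0.05 + 0.53·0.09·0.95 + 0.82·0.09·0.05 = 0.133180
Posterior = 0.049005 / 0.133180 ≈ 0.368

Now condition on the additional information:
For the numerator, keep only genuine code bug=true terms: 0.82*0.09 = 0.073800
Normalizer over all consistent configurations: 0.71*0.91 + 0.82*0.09 = 0.719900
P(genuine code bug | test failure, flaky test harness) = 0.073800/0.719900 ≈ 0.103
This is intercausal reasoning (explaining away): once flaky test harness accounts for the test failure, genuine code bug becomes less likely.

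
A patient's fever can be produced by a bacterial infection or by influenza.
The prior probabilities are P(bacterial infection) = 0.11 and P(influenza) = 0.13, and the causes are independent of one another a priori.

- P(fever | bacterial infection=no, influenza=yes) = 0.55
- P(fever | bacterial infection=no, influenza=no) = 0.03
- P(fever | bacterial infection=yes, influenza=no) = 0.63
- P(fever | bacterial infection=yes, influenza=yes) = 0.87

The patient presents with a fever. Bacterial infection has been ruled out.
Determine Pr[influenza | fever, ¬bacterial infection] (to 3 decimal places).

Pr[influenza | fever, ¬bacterial infection] ≈ 0.733

Numerator (weight on configurations with influenza): 0.55·0.13 = 0.071500
The normalizing constant is 0.03·0.87 + 0.55·0.13 = 0.097600
Posterior = 0.071500 / 0.097600 ≈ 0.733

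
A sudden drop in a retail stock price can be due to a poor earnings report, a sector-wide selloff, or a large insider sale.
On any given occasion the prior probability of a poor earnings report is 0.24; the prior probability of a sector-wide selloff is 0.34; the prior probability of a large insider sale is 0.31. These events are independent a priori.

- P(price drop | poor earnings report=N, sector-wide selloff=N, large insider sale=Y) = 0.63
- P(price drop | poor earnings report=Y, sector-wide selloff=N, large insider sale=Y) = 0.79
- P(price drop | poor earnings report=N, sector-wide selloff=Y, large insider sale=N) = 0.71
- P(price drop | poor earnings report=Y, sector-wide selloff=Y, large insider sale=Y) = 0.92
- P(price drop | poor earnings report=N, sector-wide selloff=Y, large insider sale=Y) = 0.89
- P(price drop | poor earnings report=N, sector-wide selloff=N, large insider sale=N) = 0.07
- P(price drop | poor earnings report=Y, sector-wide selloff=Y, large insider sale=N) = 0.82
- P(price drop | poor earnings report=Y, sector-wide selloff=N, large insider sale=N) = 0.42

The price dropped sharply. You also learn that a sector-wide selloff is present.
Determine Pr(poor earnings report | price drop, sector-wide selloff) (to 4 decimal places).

P(price drop | sector-wide selloff) = 0.71·0.76·0.69 + 0.89·0.76·0.31 + 0.82·0.24·0.69 + 0.92·0.24·0.31 = 0.372324 + 0.209684 + 0.135792 + 0.068448 = 0.786248
Restricting to configurations with poor earnings report present: 0.135792 + 0.068448 = 0.204240.
So P(poor earnings report | price drop, sector-wide selloff) = 0.204240/0.786248 ≈ 0.2598.

Pr(poor earnings report | price drop, sector-wide selloff) ≈ 0.2598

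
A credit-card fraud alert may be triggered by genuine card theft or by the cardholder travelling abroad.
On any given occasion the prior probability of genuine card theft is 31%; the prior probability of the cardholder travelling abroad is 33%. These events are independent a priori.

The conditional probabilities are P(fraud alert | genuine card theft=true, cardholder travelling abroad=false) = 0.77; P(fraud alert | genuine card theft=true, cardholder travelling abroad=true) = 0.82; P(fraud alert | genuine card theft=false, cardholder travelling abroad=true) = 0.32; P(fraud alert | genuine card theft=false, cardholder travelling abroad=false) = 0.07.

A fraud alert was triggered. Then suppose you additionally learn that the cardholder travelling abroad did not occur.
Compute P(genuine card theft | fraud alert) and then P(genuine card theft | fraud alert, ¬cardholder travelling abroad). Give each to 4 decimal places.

Enumerate the 4 (genuine card theft, cardholder travelling abroad) configurations and weight by the priors:
  P(fraud alert) = 0.07·0.69·0.67 + 0.32·0.69·0.33 + 0.77·0.31·0.67 + 0.82·0.31·0.33
        = 0.032361 + 0.072864 + 0.159929 + 0.083886 = 0.349040
Keeping only the genuine card theft-present terms gives 0.243815, so
  P(genuine card theft | fraud alert) = 0.243815 / 0.349040 ≈ 0.6985

Now condition on the additional information:
Numerator (weight on configurations with genuine card theft): 0.77*0.31 = 0.238700
The normalizing constant is 0.07*0.69 + 0.77*0.31 = 0.287000
Posterior = 0.238700 / 0.287000 ≈ 0.8317
Ruling out cardholder travelling abroad raises the posterior on genuine card theft — the flip side of explaining away.

P(genuine card theft | fraud alert) ≈ 0.6985; P(genuine card theft | fraud alert, ¬cardholder travelling abroad) ≈ 0.8317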